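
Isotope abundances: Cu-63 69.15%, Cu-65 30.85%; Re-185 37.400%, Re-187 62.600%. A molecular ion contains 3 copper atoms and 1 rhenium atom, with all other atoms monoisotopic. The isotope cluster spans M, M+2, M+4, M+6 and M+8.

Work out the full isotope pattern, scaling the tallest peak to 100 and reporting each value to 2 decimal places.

33.20 : 100.00 : 94.19 : 36.13 : 4.93

Copper pattern (n=3): 0.33065611 : 0.44254842 : 0.19743483 : 0.02936064
Rhenium pattern (n=1): 0.3740 : 0.6260
Convolve the two distributions (both contribute in 2-u steps):
  M: 0.33065611×0.3740 = 0.123665
  M+2: 0.33065611×0.6260 + 0.44254842×0.3740 = 0.372504
  M+4: 0.44254842×0.6260 + 0.19743483×0.3740 = 0.350876
  M+6: 0.19743483×0.6260 + 0.02936064×0.3740 = 0.134575
  M+8: 0.02936064×0.6260 = 0.018380
Scale to base peak (0.372504) = 100: 33.20 : 100.00 : 94.19 : 36.13 : 4.93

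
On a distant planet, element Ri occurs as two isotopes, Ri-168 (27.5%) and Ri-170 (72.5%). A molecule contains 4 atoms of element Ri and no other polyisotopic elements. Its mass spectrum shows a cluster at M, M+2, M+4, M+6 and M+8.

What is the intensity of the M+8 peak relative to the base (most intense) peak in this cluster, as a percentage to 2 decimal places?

(0.275 + 0.725)^4 gives M 0.0057, M+2 0.0603, M+4 0.2385, M+6 0.4192, M+8 0.2763; the largest is M+6.
P(M+6) = C(4,3) × 0.275^1 × 0.725^3 = 4 × 0.2750 × 0.38107812 = 0.419186 (base)
P(M+8) = C(4,4) × 0.275^0 × 0.725^4 = 1 × 1.0000 × 0.27628164 = 0.276282
Relative intensity = 0.276282 / 0.419186 × 100 = 65.91

65.91%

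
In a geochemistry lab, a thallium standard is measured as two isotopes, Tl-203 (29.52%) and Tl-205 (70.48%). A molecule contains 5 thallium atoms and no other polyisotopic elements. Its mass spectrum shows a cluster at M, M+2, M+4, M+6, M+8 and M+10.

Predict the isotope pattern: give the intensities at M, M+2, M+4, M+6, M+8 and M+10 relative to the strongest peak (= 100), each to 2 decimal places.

0.62 : 7.35 : 35.09 : 83.77 : 100.00 : 47.75

The 5 Tl atoms are independent, so intensities follow the terms of (0.2952 + 0.7048)^5.
P(M) = 0.2952^5 = 0.002242
P(M+2) = 5 × 0.2952^4 × 0.7048^1 = 0.026761
P(M+4) = 10 × 0.2952^3 × 0.7048^2 = 0.127785
P(M+6) = 10 × 0.2952^2 × 0.7048^3 = 0.305092
P(M+8) = 5 × 0.2952^1 × 0.7048^4 = 0.364208
P(M+10) = 0.7048^5 = 0.173912
The M+8 peak is largest (0.364208); scaling to 100 gives 0.62 : 7.35 : 35.09 : 83.77 : 100.00 : 47.75.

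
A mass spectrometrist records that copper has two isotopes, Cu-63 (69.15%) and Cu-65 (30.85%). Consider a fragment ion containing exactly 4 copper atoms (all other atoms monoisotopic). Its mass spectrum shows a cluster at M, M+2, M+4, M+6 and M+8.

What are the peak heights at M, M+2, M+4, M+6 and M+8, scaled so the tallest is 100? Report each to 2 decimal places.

Each Cu atom is independently Cu-63 (p = 0.6915) or Cu-65 (q = 0.3085); the cluster is the binomial expansion (p + q)^4.
P(M) = 0.6915^4 = 0.228649
P(M+2) = 4 × 0.6915^3 × 0.3085^1 = 0.408030
P(M+4) = 6 × 0.6915^2 × 0.3085^2 = 0.273052
P(M+6) = 4 × 0.6915^1 × 0.3085^3 = 0.081212
P(M+8) = 0.3085^4 = 0.009058
The M+2 peak is largest (0.408030); scaling to 100 gives 56.04 : 100.00 : 66.92 : 19.90 : 2.22.

56.04 : 100.00 : 66.92 : 19.90 : 2.22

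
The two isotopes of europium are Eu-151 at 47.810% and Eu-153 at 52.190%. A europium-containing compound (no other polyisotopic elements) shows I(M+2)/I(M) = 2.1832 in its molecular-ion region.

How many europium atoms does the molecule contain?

2

For n independent Eu atoms, I(M+2)/I(M) = n · (abundance Eu-153) / (abundance Eu-151) = n · 0.52190/0.47810.
n = 2.1832 × 0.47810/0.52190 = 2.00 ≈ 2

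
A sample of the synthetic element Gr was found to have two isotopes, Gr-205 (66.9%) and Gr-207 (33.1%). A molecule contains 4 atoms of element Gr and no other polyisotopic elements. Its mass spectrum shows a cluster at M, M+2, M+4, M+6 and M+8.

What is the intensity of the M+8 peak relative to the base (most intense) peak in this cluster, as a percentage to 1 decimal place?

Term probabilities: M 0.2003, M+2 0.3964, M+4 0.2942, M+6 0.0970, M+8 0.0120. Base peak = M+2.
P(M+2) = C(4,1) × 0.669^3 × 0.331^1 = 4 × 0.29941831 × 0.3310 = 0.396430 (base)
P(M+8) = C(4,4) × 0.669^0 × 0.331^4 = 1 × 1.0000 × 0.01200361 = 0.012004
Relative intensity = 0.012004 / 0.396430 × 100 = 3.0

3.0%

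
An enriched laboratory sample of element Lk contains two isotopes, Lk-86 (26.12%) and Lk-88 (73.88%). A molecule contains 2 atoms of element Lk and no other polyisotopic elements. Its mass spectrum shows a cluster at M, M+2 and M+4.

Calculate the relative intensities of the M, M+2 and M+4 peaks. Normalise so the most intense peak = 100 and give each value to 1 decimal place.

12.5 : 70.7 : 100.0

Expanding (0.2612 + 0.7388)^2:
P(M) = 0.2612^2 = 0.068225
P(M+2) = 2 × 0.2612^1 × 0.7388^1 = 0.385949
P(M+4) = 0.7388^2 = 0.545825
The M+4 peak is largest (0.545825); scaling to 100 gives 12.5 : 70.7 : 100.0.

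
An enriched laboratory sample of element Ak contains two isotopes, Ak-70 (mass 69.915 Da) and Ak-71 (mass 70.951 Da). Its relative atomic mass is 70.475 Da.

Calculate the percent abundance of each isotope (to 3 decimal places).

Ak-70: 45.946%, Ak-71: 54.054%

With x = fraction of Ak-70 (so Ak-71 is 1 − x):
69.915·x + 70.951·(1 − x) = 70.475
(69.915 − 70.951)·x = 70.475 − 70.951
x = -0.476 / -1.036 = 0.45946 → 45.946% Ak-70, 54.054% Ak-71.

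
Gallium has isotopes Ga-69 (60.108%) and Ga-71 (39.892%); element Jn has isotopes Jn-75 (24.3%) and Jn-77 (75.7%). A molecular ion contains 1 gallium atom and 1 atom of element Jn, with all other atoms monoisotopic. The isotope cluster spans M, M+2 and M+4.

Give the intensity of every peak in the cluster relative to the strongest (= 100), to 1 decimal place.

26.5 : 100.0 : 54.7

Gallium pattern (n=1): 0.60108 : 0.39892
Element Jn pattern (n=1): 0.2430 : 0.7570
Convolve the two distributions (both contribute in 2-u steps):
  M: 0.60108×0.2430 = 0.146062
  M+2: 0.60108×0.7570 + 0.39892×0.2430 = 0.551955
  M+4: 0.39892×0.7570 = 0.301982
Scale to base peak (0.551955) = 100: 26.5 : 100.0 : 54.7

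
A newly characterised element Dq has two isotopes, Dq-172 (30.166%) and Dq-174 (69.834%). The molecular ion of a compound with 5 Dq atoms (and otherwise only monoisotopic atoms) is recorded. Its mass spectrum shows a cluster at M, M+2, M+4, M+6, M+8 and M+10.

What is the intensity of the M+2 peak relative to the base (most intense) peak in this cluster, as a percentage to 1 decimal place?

Binomial terms of (0.30166 + 0.69834)^5: M 0.0025, M+2 0.0289, M+4 0.1339, M+6 0.3099, M+8 0.3587, M+10 0.1661 → M+8 is the base peak.
P(M+8) = C(5,4) × 0.30166^1 × 0.69834^4 = 5 × 0.30166 × 0.23783057 = 0.358720 (base)
P(M+2) = C(5,1) × 0.30166^4 × 0.69834^1 = 5 × 0.00828077 × 0.69834 = 0.028914
Relative intensity = 0.028914 / 0.358720 × 100 = 8.1

8.1%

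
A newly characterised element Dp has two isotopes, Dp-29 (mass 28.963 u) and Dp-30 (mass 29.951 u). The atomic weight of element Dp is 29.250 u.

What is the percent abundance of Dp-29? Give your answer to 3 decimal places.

Writing the weighted mean with unknown fraction x of Dp-29:
28.963·x + 29.951·(1 − x) = 29.250
(28.963 − 29.951)·x = 29.250 − 29.951
x = -0.701 / -0.988 = 0.70951 → 70.951% Dp-29, 29.049% Dp-30.

70.951%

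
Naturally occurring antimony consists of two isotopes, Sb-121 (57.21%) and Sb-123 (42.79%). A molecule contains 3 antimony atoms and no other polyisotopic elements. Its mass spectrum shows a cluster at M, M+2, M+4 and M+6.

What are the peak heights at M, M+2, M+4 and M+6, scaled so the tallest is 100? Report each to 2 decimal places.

Expanding (0.5721 + 0.4279)^3:
P(M) = 0.5721^3 = 0.187247
P(M+2) = 3 × 0.5721^2 × 0.4279^1 = 0.420153
P(M+4) = 3 × 0.5721^1 × 0.4279^2 = 0.314252
P(M+6) = 0.4279^3 = 0.078348
The M+2 peak is largest (0.420153); scaling to 100 gives 44.57 : 100.00 : 74.79 : 18.65.

44.57 : 100.00 : 74.79 : 18.65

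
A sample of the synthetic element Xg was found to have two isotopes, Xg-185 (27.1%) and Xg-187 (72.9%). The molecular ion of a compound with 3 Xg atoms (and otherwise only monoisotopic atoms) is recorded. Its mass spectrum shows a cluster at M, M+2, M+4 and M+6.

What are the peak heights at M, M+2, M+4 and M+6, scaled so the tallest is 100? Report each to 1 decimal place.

4.6 : 37.2 : 100.0 : 89.7

The 3 Xg atoms are independent, so intensities follow the terms of (0.271 + 0.729)^3.
P(M) = 0.271^3 = 0.019903
P(M+2) = 3 × 0.271^2 × 0.729^1 = 0.160615
P(M+4) = 3 × 0.271^1 × 0.729^2 = 0.432062
P(M+6) = 0.729^3 = 0.387420
The M+4 peak is largest (0.432062); scaling to 100 gives 4.6 : 37.2 : 100.0 : 89.7.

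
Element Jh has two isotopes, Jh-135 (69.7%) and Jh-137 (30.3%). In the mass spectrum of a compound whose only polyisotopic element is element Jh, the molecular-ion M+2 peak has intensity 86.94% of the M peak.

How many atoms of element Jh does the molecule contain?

2

The M+2/M ratio from n Jh atoms is n · q/p = n · 0.303/0.697.
n = 0.8694 × 0.697/0.303 = 2.00 ≈ 2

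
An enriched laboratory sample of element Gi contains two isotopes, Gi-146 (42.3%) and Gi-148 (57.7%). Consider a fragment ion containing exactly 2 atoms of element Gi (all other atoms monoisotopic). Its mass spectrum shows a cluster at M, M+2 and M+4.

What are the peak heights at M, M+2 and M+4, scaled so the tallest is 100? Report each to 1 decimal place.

36.7 : 100.0 : 68.2

The 2 Gi atoms are independent, so intensities follow the terms of (0.423 + 0.577)^2.
P(M) = 0.423^2 = 0.178929
P(M+2) = 2 × 0.423^1 × 0.577^1 = 0.488142
P(M+4) = 0.577^2 = 0.332929
The M+2 peak is largest (0.488142); scaling to 100 gives 36.7 : 100.0 : 68.2.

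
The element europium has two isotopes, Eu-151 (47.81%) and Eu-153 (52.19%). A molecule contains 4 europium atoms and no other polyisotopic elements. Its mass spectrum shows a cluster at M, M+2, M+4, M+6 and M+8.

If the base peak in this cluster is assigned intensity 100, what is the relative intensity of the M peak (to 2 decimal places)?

13.99

Binomial terms of (0.4781 + 0.5219)^4: M 0.0522, M+2 0.2281, M+4 0.3736, M+6 0.2719, M+8 0.0742 → M+4 is the base peak.
P(M+4) = C(4,2) × 0.4781^2 × 0.5219^2 = 6 × 0.22857961 × 0.27237961 = 0.373563 (base)
P(M) = C(4,0) × 0.4781^4 × 0.5219^0 = 1 × 0.05224864 × 1.0000 = 0.052249
Relative intensity = 0.052249 / 0.373563 × 100 = 13.99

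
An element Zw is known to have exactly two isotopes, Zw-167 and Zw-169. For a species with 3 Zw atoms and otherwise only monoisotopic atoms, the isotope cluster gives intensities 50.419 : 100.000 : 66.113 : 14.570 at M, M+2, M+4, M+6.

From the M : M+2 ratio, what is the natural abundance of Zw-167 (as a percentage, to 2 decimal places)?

Write p for the Zw-167 fraction. I(M+2)/I(M) = [C(3,1)·p^2·(1−p)] / p^3 = 3·(1−p)/p = 100.000/50.419 = 1.9834
(1−p)/p = 1.9834/3 = 0.6611  ⇒  p = 1/(1 + 0.6611) = 0.6020
Zw-167: 60.20%, Zw-169: 39.80%.

60.20%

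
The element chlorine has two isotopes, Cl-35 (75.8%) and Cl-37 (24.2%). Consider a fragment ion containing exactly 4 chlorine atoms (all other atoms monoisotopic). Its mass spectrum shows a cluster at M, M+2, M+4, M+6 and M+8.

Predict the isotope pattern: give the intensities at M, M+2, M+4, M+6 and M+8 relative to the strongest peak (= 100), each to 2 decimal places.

Each Cl atom is independently Cl-35 (p = 0.758) or Cl-37 (q = 0.242); the cluster is the binomial expansion (p + q)^4.
P(M) = 0.758^4 = 0.330124
P(M+2) = 4 × 0.758^3 × 0.242^1 = 0.421583
P(M+4) = 6 × 0.758^2 × 0.242^2 = 0.201893
P(M+6) = 4 × 0.758^1 × 0.242^3 = 0.042971
P(M+8) = 0.242^4 = 0.003430
The M+2 peak is largest (0.421583); scaling to 100 gives 78.31 : 100.00 : 47.89 : 10.19 : 0.81.

78.31 : 100.00 : 47.89 : 10.19 : 0.81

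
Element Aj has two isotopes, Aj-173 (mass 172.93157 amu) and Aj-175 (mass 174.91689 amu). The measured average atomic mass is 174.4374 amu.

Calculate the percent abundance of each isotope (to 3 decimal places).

Aj-173: 24.152%, Aj-175: 75.848%

Writing the weighted mean with unknown fraction x of Aj-173:
172.93157·x + 174.91689·(1 − x) = 174.4374
(172.93157 − 174.91689)·x = 174.4374 − 174.91689
x = -0.47949 / -1.98532 = 0.24152 → 24.152% Aj-173, 75.848% Aj-175.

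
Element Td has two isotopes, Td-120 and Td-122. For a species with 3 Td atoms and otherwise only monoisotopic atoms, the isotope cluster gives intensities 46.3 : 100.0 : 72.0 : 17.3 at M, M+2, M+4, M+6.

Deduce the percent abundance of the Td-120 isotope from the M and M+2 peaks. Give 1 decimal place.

If p is the fraction of Td that is Td-120, then I(M+2)/I(M) = [C(3,1)·p^2·(1−p)] / p^3 = 3·(1−p)/p = 100.0/46.3 = 2.1598
(1−p)/p = 2.1598/3 = 0.7199  ⇒  p = 1/(1 + 0.7199) = 0.5814
Td-120: 58.1%, Td-122: 41.9%.

58.1%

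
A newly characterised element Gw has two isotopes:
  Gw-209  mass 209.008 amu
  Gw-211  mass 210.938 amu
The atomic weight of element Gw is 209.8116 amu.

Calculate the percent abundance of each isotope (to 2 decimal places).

Writing the weighted mean with unknown fraction x of Gw-209:
209.008·x + 210.938·(1 − x) = 209.8116
(209.008 − 210.938)·x = 209.8116 − 210.938
x = -1.1264 / -1.930 = 0.58363 → 58.36% Gw-209, 41.64% Gw-211.

Gw-209: 58.36%, Gw-211: 41.64%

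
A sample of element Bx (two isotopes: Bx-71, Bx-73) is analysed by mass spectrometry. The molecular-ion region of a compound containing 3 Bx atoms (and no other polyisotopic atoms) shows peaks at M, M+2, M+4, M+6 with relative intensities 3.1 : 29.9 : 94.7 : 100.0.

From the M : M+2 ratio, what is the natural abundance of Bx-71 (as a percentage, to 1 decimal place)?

23.7%

Let p = fractional abundance of Bx-71. I(M+2)/I(M) = [C(3,1)·p^2·(1−p)] / p^3 = 3·(1−p)/p = 29.9/3.1 = 9.6452
(1−p)/p = 9.6452/3 = 3.2151  ⇒  p = 1/(1 + 3.2151) = 0.2372
Bx-71: 23.7%, Bx-73: 76.3%.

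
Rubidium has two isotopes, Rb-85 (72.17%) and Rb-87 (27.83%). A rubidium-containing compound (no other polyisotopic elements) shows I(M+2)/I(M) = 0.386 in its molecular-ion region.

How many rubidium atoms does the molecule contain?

1

The M+2/M ratio from n Rb atoms is n · q/p = n · 0.2783/0.7217.
n = 0.386 × 0.7217/0.2783 = 1.00 ≈ 1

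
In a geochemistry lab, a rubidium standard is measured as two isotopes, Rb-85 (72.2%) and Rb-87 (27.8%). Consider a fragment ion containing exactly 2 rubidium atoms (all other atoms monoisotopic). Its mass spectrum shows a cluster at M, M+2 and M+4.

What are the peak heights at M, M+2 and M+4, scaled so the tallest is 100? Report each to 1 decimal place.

Each Rb atom is independently Rb-85 (p = 0.722) or Rb-87 (q = 0.278); the cluster is the binomial expansion (p + q)^2.
P(M) = 0.722^2 = 0.521284
P(M+2) = 2 × 0.722^1 × 0.278^1 = 0.401432
P(M+4) = 0.278^2 = 0.077284
The M peak is largest (0.521284); scaling to 100 gives 100.0 : 77.0 : 14.8.

100.0 : 77.0 : 14.8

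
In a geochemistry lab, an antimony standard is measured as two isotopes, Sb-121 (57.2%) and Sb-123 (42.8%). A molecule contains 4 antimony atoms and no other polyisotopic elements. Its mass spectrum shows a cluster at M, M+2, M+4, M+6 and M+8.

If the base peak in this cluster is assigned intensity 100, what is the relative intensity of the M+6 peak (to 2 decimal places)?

49.88

Binomial terms of (0.572 + 0.428)^4: M 0.1070, M+2 0.3204, M+4 0.3596, M+6 0.1794, M+8 0.0336 → M+4 is the base peak.
P(M+4) = C(4,2) × 0.572^2 × 0.428^2 = 6 × 0.327184 × 0.183184 = 0.359609 (base)
P(M+6) = C(4,3) × 0.572^1 × 0.428^3 = 4 × 0.5720 × 0.07840275 = 0.179385
Relative intensity = 0.179385 / 0.359609 × 100 = 49.88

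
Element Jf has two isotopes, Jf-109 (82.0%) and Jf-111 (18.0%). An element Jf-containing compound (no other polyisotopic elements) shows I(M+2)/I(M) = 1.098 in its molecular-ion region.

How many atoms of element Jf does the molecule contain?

5

With n Jf atoms, P(M+2)/P(M) = C(n,1)·p^(n−1)q / p^n = n·q/p = n · 0.180/0.820.
n = 1.098 × 0.820/0.180 = 5.00 ≈ 5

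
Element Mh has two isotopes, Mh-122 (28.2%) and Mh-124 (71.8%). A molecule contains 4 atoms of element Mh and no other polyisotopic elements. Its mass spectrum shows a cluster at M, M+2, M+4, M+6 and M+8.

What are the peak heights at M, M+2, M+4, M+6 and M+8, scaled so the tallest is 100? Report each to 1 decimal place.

The 4 Mh atoms are independent, so intensities follow the terms of (0.282 + 0.718)^4.
P(M) = 0.282^4 = 0.006324
P(M+2) = 4 × 0.282^3 × 0.718^1 = 0.064407
P(M+4) = 6 × 0.282^2 × 0.718^2 = 0.245979
P(M+6) = 4 × 0.282^1 × 0.718^3 = 0.417525
P(M+8) = 0.718^4 = 0.265765
The M+6 peak is largest (0.417525); scaling to 100 gives 1.5 : 15.4 : 58.9 : 100.0 : 63.7.

1.5 : 15.4 : 58.9 : 100.0 : 63.7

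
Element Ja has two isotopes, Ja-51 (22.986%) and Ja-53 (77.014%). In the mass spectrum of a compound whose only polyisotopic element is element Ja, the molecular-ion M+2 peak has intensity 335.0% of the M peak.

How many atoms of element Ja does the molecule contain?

The M+2/M ratio from n Ja atoms is n · q/p = n · 0.77014/0.22986.
n = 3.350 × 0.22986/0.77014 = 1.00 ≈ 1

1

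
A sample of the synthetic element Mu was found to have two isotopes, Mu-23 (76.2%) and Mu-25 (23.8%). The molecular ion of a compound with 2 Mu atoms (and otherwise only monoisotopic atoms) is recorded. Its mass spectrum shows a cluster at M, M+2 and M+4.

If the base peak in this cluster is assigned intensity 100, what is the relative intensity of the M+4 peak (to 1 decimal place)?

Term probabilities: M 0.5806, M+2 0.3627, M+4 0.0566. Base peak = M.
P(M) = C(2,0) × 0.762^2 × 0.238^0 = 1 × 0.580644 × 1.0000 = 0.580644 (base)
P(M+4) = C(2,2) × 0.762^0 × 0.238^2 = 1 × 1.0000 × 0.056644 = 0.056644
Relative intensity = 0.056644 / 0.580644 × 100 = 9.8

9.8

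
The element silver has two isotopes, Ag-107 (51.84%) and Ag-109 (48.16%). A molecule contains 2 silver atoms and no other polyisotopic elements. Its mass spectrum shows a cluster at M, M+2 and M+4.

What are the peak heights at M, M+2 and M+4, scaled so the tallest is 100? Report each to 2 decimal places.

53.82 : 100.00 : 46.45

Expanding (0.5184 + 0.4816)^2:
P(M) = 0.5184^2 = 0.268739
P(M+2) = 2 × 0.5184^1 × 0.4816^1 = 0.499323
P(M+4) = 0.4816^2 = 0.231939
The M+2 peak is largest (0.499323); scaling to 100 gives 53.82 : 100.00 : 46.45.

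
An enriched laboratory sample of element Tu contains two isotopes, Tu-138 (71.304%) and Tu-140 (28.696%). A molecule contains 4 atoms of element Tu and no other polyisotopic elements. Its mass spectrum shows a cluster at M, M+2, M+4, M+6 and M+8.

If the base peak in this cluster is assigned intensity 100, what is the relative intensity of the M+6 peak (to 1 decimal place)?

(0.71304 + 0.28696)^4 gives M 0.2585, M+2 0.4161, M+4 0.2512, M+6 0.0674, M+8 0.0068; the largest is M+2.
P(M+2) = C(4,1) × 0.71304^3 × 0.28696^1 = 4 × 0.3625281 × 0.28696 = 0.416124 (base)
P(M+6) = C(4,3) × 0.71304^1 × 0.28696^3 = 4 × 0.71304 × 0.02363002 = 0.067397
Relative intensity = 0.067397 / 0.416124 × 100 = 16.2

16.2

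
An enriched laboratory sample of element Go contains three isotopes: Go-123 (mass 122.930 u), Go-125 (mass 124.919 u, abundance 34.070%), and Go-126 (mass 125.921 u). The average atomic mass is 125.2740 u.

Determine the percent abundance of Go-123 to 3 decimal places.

The remaining 65.930% is split between Go-123 (fraction x) and Go-126 (fraction 0.65930 − x).
Substituting: 122.930x + 125.921(0.65930 − x) = 82.7140967
(122.930 − 125.921)x = -0.3056186  ⇒  x = 0.10218, y = 0.55712
Go-123: 10.218%, Go-126: 55.712%.

10.218%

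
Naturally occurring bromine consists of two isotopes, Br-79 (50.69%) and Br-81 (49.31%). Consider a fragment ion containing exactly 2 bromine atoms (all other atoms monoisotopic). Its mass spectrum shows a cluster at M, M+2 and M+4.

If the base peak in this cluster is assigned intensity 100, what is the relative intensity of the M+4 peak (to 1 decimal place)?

(0.5069 + 0.4931)^2 gives M 0.2569, M+2 0.4999, M+4 0.2431; the largest is M+2.
P(M+2) = C(2,1) × 0.5069^1 × 0.4931^1 = 2 × 0.5069 × 0.4931 = 0.499905 (base)
P(M+4) = C(2,2) × 0.5069^0 × 0.4931^2 = 1 × 1.0000 × 0.24314761 = 0.243148
Relative intensity = 0.243148 / 0.499905 × 100 = 48.6

48.6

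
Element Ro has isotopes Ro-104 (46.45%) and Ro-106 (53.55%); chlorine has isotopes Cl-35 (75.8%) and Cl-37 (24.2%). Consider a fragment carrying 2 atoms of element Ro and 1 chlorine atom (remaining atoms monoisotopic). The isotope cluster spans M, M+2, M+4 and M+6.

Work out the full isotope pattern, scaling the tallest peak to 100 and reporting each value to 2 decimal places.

38.10 : 100.00 : 78.67 : 16.16

Element Ro pattern (n=2): 0.21576025 : 0.4974795 : 0.28676025
Chlorine pattern (n=1): 0.7580 : 0.2420
Convolve the two distributions (both contribute in 2-u steps):
  M: 0.21576025×0.7580 = 0.163546
  M+2: 0.21576025×0.2420 + 0.4974795×0.7580 = 0.429303
  M+4: 0.4974795×0.2420 + 0.28676025×0.7580 = 0.337754
  M+6: 0.28676025×0.2420 = 0.069396
Scale to base peak (0.429303) = 100: 38.10 : 100.00 : 78.67 : 16.16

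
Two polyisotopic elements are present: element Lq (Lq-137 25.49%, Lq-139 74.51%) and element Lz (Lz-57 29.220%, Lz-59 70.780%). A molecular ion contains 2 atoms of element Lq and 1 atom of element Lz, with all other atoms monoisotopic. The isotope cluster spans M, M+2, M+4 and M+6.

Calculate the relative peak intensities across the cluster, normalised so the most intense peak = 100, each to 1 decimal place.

4.4 : 36.4 : 100.0 : 91.2

Element Lq pattern (n=2): 0.06497401 : 0.37985198 : 0.55517401
Element Lz pattern (n=1): 0.2922 : 0.7078
Convolve the two distributions (both contribute in 2-u steps):
  M: 0.06497401×0.2922 = 0.018985
  M+2: 0.06497401×0.7078 + 0.37985198×0.2922 = 0.156981
  M+4: 0.37985198×0.7078 + 0.55517401×0.2922 = 0.431081
  M+6: 0.55517401×0.7078 = 0.392952
Scale to base peak (0.431081) = 100: 4.4 : 36.4 : 100.0 : 91.2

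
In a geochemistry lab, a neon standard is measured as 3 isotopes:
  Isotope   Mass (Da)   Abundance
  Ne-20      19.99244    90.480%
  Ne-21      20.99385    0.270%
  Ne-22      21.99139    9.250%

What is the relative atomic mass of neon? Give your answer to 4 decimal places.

Ar = Σ fᵢ·mᵢ = 0.90480 × 19.99244 + 0.00270 × 20.99385 + 0.09250 × 21.99139
= 18.089160 + 0.056683 + 2.034204 = 20.180047 Da

20.1800 Da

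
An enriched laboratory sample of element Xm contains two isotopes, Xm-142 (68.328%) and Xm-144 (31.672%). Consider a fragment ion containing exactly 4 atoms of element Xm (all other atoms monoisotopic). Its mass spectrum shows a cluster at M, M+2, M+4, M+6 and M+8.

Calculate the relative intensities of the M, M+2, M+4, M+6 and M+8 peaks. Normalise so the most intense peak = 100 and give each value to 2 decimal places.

The 4 Xm atoms are independent, so intensities follow the terms of (0.68328 + 0.31672)^4.
P(M) = 0.68328^4 = 0.217969
P(M+2) = 4 × 0.68328^3 × 0.31672^1 = 0.404140
P(M+4) = 6 × 0.68328^2 × 0.31672^2 = 0.280996
P(M+6) = 4 × 0.68328^1 × 0.31672^3 = 0.086833
P(M+8) = 0.31672^4 = 0.010062
The M+2 peak is largest (0.404140); scaling to 100 gives 53.93 : 100.00 : 69.53 : 21.49 : 2.49.

53.93 : 100.00 : 69.53 : 21.49 : 2.49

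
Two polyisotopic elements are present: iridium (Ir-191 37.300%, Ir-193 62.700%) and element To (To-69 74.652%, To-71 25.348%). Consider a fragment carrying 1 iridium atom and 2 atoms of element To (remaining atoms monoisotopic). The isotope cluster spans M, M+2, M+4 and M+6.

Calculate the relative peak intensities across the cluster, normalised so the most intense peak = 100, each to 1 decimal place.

Iridium pattern (n=1): 0.3730 : 0.6270
Element To pattern (n=2): 0.55729211 : 0.37845578 : 0.06425211
Convolve the two distributions (both contribute in 2-u steps):
  M: 0.3730×0.55729211 = 0.207870
  M+2: 0.3730×0.37845578 + 0.6270×0.55729211 = 0.490586
  M+4: 0.3730×0.06425211 + 0.6270×0.37845578 = 0.261258
  M+6: 0.6270×0.06425211 = 0.040286
Scale to base peak (0.490586) = 100: 42.4 : 100.0 : 53.3 : 8.2

42.4 : 100.0 : 53.3 : 8.2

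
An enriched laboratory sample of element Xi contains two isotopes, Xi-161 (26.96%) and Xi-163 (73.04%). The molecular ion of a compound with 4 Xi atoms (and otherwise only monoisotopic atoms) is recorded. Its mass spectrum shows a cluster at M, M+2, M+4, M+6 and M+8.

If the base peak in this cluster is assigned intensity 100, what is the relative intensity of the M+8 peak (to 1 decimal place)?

Binomial terms of (0.2696 + 0.7304)^4: M 0.0053, M+2 0.0573, M+4 0.2327, M+6 0.4202, M+8 0.2846 → M+6 is the base peak.
P(M+6) = C(4,3) × 0.2696^1 × 0.7304^3 = 4 × 0.2696 × 0.38965683 = 0.420206 (base)
P(M+8) = C(4,4) × 0.2696^0 × 0.7304^4 = 1 × 1.0000 × 0.28460535 = 0.284605
Relative intensity = 0.284605 / 0.420206 × 100 = 67.7

67.7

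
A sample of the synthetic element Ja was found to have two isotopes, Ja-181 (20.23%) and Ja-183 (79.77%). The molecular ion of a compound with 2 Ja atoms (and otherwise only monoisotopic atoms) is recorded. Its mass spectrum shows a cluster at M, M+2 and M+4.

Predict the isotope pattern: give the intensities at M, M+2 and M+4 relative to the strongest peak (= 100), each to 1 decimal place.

6.4 : 50.7 : 100.0

Expanding (0.2023 + 0.7977)^2:
P(M) = 0.2023^2 = 0.040925
P(M+2) = 2 × 0.2023^1 × 0.7977^1 = 0.322749
P(M+4) = 0.7977^2 = 0.636325
The M+4 peak is largest (0.636325); scaling to 100 gives 6.4 : 50.7 : 100.0.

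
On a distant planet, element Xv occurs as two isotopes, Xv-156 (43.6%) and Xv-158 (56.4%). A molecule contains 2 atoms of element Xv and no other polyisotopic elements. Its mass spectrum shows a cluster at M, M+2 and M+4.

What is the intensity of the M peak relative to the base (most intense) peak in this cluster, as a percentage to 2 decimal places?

38.65%

(0.436 + 0.564)^2 gives M 0.1901, M+2 0.4918, M+4 0.3181; the largest is M+2.
P(M+2) = C(2,1) × 0.436^1 × 0.564^1 = 2 × 0.4360 × 0.5640 = 0.491808 (base)
P(M) = C(2,0) × 0.436^2 × 0.564^0 = 1 × 0.190096 × 1.0000 = 0.190096
Relative intensity = 0.190096 / 0.491808 × 100 = 38.65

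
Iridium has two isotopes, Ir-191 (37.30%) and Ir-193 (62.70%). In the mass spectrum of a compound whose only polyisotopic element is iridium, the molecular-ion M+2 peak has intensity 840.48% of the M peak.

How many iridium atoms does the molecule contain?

5

With n Ir atoms, P(M+2)/P(M) = C(n,1)·p^(n−1)q / p^n = n·q/p = n · 0.6270/0.3730.
n = 8.4048 × 0.3730/0.6270 = 5.00 ≈ 5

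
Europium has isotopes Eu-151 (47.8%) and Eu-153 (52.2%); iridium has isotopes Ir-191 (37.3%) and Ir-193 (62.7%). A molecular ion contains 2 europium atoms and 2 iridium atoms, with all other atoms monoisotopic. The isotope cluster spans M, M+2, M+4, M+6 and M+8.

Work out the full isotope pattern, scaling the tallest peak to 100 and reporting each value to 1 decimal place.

8.8 : 48.8 : 100.0 : 89.6 : 29.7

Europium pattern (n=2): 0.228484 : 0.499032 : 0.272484
Iridium pattern (n=2): 0.139129 : 0.467742 : 0.393129
Convolve the two distributions (both contribute in 2-u steps):
  M: 0.228484×0.139129 = 0.031789
  M+2: 0.228484×0.467742 + 0.499032×0.139129 = 0.176301
  M+4: 0.228484×0.393129 + 0.499032×0.467742 + 0.272484×0.139129 = 0.361152
  M+6: 0.499032×0.393129 + 0.272484×0.467742 = 0.323636
  M+8: 0.272484×0.393129 = 0.107121
Scale to base peak (0.361152) = 100: 8.8 : 48.8 : 100.0 : 89.6 : 29.7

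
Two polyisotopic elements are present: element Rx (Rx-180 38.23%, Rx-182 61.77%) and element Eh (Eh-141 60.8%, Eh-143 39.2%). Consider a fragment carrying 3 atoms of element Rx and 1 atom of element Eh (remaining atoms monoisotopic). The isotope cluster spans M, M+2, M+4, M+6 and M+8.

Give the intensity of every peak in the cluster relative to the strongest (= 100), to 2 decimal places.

Element Rx pattern (n=3): 0.0558744 : 0.27083666 : 0.43760347 : 0.23568547
Element Eh pattern (n=1): 0.6080 : 0.3920
Convolve the two distributions (both contribute in 2-u steps):
  M: 0.0558744×0.6080 = 0.033972
  M+2: 0.0558744×0.3920 + 0.27083666×0.6080 = 0.186571
  M+4: 0.27083666×0.3920 + 0.43760347×0.6080 = 0.372231
  M+6: 0.43760347×0.3920 + 0.23568547×0.6080 = 0.314837
  M+8: 0.23568547×0.3920 = 0.092389
Scale to base peak (0.372231) = 100: 9.13 : 50.12 : 100.00 : 84.58 : 24.82

9.13 : 50.12 : 100.00 : 84.58 : 24.82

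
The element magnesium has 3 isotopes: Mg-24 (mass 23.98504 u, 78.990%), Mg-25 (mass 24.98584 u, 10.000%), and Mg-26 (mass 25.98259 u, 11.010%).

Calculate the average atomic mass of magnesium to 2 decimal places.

The abundance-weighted mean is 0.78990 × 23.98504 + 0.10000 × 24.98584 + 0.11010 × 25.98259
= 18.945783 + 2.498584 + 2.860683 = 24.305050 u

24.31 u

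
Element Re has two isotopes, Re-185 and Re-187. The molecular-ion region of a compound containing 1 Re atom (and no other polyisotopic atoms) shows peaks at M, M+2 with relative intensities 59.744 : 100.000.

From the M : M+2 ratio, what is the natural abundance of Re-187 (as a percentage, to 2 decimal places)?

62.60%

Write p for the Re-185 fraction. I(M+2)/I(M) = [C(1,1)·p^0·(1−p)] / p^1 = 1·(1−p)/p = 100.000/59.744 = 1.6738
(1−p)/p = 1.6738/1 = 1.6738  ⇒  p = 1/(1 + 1.6738) = 0.3740
Re-185: 37.40%, Re-187: 62.60%.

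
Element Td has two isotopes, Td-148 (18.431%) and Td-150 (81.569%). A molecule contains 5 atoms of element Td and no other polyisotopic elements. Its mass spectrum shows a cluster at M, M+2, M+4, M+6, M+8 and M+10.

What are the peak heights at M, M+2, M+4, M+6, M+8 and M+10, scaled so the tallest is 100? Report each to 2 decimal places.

0.05 : 1.15 : 10.21 : 45.19 : 100.00 : 88.51

Each Td atom is independently Td-148 (p = 0.18431) or Td-150 (q = 0.81569); the cluster is the binomial expansion (p + q)^5.
P(M) = 0.18431^5 = 0.000213
P(M+2) = 5 × 0.18431^4 × 0.81569^1 = 0.004706
P(M+4) = 10 × 0.18431^3 × 0.81569^2 = 0.041658
P(M+6) = 10 × 0.18431^2 × 0.81569^3 = 0.184363
P(M+8) = 5 × 0.18431^1 × 0.81569^4 = 0.407962
P(M+10) = 0.81569^5 = 0.361099
The M+8 peak is largest (0.407962); scaling to 100 gives 0.05 : 1.15 : 10.21 : 45.19 : 100.00 : 88.51.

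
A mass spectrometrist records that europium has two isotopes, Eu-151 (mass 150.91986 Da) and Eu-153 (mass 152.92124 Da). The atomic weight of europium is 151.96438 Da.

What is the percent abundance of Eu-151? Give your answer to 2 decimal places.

Writing the weighted mean with unknown fraction x of Eu-151:
150.91986·x + 152.92124·(1 − x) = 151.96438
(150.91986 − 152.92124)·x = 151.96438 − 152.92124
x = -0.95686 / -2.00138 = 0.47810 → 47.81% Eu-151, 52.19% Eu-153.

47.81%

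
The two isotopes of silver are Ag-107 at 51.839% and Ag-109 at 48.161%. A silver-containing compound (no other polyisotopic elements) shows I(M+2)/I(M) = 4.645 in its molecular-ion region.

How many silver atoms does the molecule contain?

5

For n independent Ag atoms, I(M+2)/I(M) = n · (abundance Ag-109) / (abundance Ag-107) = n · 0.48161/0.51839.
n = 4.645 × 0.51839/0.48161 = 5.00 ≈ 5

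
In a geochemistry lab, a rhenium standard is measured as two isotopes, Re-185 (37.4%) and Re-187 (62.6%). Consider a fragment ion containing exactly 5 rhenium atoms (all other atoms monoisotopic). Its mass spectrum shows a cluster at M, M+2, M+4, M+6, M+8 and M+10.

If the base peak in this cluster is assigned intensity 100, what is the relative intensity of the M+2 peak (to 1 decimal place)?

(0.374 + 0.626)^5 gives M 0.0073, M+2 0.0612, M+4 0.2050, M+6 0.3431, M+8 0.2872, M+10 0.0961; the largest is M+6.
P(M+6) = C(5,3) × 0.374^2 × 0.626^3 = 10 × 0.139876 × 0.24531438 = 0.343136 (base)
P(M+2) = C(5,1) × 0.374^4 × 0.626^1 = 5 × 0.0195653 × 0.6260 = 0.061239
Relative intensity = 0.061239 / 0.343136 × 100 = 17.8

17.8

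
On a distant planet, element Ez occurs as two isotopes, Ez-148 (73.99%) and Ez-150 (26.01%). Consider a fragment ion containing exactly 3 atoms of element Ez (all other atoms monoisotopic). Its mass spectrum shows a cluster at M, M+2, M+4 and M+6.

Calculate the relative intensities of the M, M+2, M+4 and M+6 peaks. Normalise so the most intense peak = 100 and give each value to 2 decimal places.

Expanding (0.7399 + 0.2601)^3:
P(M) = 0.7399^3 = 0.405060
P(M+2) = 3 × 0.7399^2 × 0.2601^1 = 0.427177
P(M+4) = 3 × 0.7399^1 × 0.2601^2 = 0.150167
P(M+6) = 0.2601^3 = 0.017596
The M+2 peak is largest (0.427177); scaling to 100 gives 94.82 : 100.00 : 35.15 : 4.12.

94.82 : 100.00 : 35.15 : 4.12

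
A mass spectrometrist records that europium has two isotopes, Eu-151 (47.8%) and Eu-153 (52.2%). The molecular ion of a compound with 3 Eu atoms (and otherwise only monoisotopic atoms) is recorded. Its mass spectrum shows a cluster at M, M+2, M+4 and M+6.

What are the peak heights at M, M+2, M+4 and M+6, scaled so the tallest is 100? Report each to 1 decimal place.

Expanding (0.478 + 0.522)^3:
P(M) = 0.478^3 = 0.109215
P(M+2) = 3 × 0.478^2 × 0.522^1 = 0.357806
P(M+4) = 3 × 0.478^1 × 0.522^2 = 0.390742
P(M+6) = 0.522^3 = 0.142237
The M+4 peak is largest (0.390742); scaling to 100 gives 28.0 : 91.6 : 100.0 : 36.4.

28.0 : 91.6 : 100.0 : 36.4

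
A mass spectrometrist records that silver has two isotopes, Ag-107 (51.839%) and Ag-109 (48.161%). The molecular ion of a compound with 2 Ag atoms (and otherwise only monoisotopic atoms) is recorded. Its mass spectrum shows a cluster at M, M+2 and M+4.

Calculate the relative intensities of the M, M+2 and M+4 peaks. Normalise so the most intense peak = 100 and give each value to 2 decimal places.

The 2 Ag atoms are independent, so intensities follow the terms of (0.51839 + 0.48161)^2.
P(M) = 0.51839^2 = 0.268728
P(M+2) = 2 × 0.51839^1 × 0.48161^1 = 0.499324
P(M+4) = 0.48161^2 = 0.231948
The M+2 peak is largest (0.499324); scaling to 100 gives 53.82 : 100.00 : 46.45.

53.82 : 100.00 : 46.45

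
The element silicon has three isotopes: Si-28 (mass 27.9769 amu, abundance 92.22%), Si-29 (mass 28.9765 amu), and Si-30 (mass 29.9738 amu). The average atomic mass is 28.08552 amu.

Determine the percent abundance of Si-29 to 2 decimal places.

Let x and y be the fractions of Si-29 and Si-30. Then x + y = 1 − 0.9222 = 0.0778 and 28.9765x + 29.9738y = 28.08552 − 0.9222×27.9769 = 2.28522282.
Substituting: 28.9765x + 29.9738(0.0778 − x) = 2.28522282
(28.9765 − 29.9738)x = -0.04673882  ⇒  x = 0.04687, y = 0.03093
Si-29: 4.69%, Si-30: 3.09%.

4.69%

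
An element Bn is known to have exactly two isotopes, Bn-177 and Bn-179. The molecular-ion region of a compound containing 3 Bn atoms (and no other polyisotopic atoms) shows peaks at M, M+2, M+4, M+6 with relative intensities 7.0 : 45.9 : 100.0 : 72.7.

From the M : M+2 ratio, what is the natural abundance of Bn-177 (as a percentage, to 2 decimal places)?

31.39%

Write p for the Bn-177 fraction. I(M+2)/I(M) = [C(3,1)·p^2·(1−p)] / p^3 = 3·(1−p)/p = 45.9/7.0 = 6.5571
(1−p)/p = 6.5571/3 = 2.1857  ⇒  p = 1/(1 + 2.1857) = 0.3139
Bn-177: 31.39%, Bn-179: 68.61%.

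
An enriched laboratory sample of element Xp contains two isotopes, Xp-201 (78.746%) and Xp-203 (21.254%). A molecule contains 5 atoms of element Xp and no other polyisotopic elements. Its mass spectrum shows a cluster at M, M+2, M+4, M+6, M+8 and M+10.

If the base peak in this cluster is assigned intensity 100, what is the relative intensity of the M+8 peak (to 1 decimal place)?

(0.78746 + 0.21254)^5 gives M 0.3028, M+2 0.4086, M+4 0.2206, M+6 0.0595, M+8 0.0080, M+10 0.0004; the largest is M+2.
P(M+2) = C(5,1) × 0.78746^4 × 0.21254^1 = 5 × 0.38451564 × 0.21254 = 0.408625 (base)
P(M+8) = C(5,4) × 0.78746^1 × 0.21254^4 = 5 × 0.78746 × 0.00204062 = 0.008035
Relative intensity = 0.008035 / 0.408625 × 100 = 2.0

2.0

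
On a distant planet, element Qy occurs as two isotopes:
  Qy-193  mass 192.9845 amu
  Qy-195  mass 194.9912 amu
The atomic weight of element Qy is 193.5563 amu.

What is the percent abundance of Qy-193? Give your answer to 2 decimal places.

With x = fraction of Qy-193 (so Qy-195 is 1 − x):
192.9845·x + 194.9912·(1 − x) = 193.5563
(192.9845 − 194.9912)·x = 193.5563 − 194.9912
x = -1.4349 / -2.0067 = 0.71505 → 71.51% Qy-193, 28.49% Qy-195.

71.51%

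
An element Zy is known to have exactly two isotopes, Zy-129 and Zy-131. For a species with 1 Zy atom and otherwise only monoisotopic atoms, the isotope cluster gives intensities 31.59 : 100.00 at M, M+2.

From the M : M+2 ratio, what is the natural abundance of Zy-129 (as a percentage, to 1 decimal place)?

24.0%

Let p = fractional abundance of Zy-129. I(M+2)/I(M) = [C(1,1)·p^0·(1−p)] / p^1 = 1·(1−p)/p = 100.00/31.59 = 3.1656
(1−p)/p = 3.1656/1 = 3.1656  ⇒  p = 1/(1 + 3.1656) = 0.2401
Zy-129: 24.0%, Zy-131: 76.0%.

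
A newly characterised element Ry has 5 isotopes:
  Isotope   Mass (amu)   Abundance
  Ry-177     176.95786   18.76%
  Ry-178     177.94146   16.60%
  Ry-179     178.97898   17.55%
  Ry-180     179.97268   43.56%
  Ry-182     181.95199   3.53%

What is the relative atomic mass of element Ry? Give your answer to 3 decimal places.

Average mass = Σ (abundance × isotope mass) = 0.1876 × 176.95786 + 0.1660 × 177.94146 + 0.1755 × 178.97898 + 0.4356 × 179.97268 + 0.0353 × 181.95199
= 33.197295 + 29.538282 + 31.410811 + 78.396099 + 6.422905 = 178.965392 amu

178.965 amu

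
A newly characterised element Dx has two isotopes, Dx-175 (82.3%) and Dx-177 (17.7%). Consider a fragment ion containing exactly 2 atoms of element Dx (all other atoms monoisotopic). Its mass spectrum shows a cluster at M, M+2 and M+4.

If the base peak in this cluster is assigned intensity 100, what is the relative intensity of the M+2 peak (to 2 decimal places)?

43.01

Binomial terms of (0.823 + 0.177)^2: M 0.6773, M+2 0.2913, M+4 0.0313 → M is the base peak.
P(M) = C(2,0) × 0.823^2 × 0.177^0 = 1 × 0.677329 × 1.0000 = 0.677329 (base)
P(M+2) = C(2,1) × 0.823^1 × 0.177^1 = 2 × 0.8230 × 0.1770 = 0.291342
Relative intensity = 0.291342 / 0.677329 × 100 = 43.01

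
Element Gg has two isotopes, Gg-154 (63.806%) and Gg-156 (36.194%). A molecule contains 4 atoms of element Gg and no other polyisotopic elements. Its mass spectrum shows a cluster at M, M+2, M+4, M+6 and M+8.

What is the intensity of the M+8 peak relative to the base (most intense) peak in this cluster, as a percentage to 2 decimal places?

4.56%

(0.63806 + 0.36194)^4 gives M 0.1657, M+2 0.3761, M+4 0.3200, M+6 0.1210, M+8 0.0172; the largest is M+2.
P(M+2) = C(4,1) × 0.63806^3 × 0.36194^1 = 4 × 0.25976735 × 0.36194 = 0.376081 (base)
P(M+8) = C(4,4) × 0.63806^0 × 0.36194^4 = 1 × 1.0000 × 0.01716115 = 0.017161
Relative intensity = 0.017161 / 0.376081 × 100 = 4.56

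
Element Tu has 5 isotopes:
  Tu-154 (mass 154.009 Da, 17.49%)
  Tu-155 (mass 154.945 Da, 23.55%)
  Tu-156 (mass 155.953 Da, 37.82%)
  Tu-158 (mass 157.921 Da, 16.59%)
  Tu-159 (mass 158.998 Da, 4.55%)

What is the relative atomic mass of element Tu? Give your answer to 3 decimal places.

Weight each isotope mass by its fractional abundance: 0.1749 × 154.009 + 0.2355 × 154.945 + 0.3782 × 155.953 + 0.1659 × 157.921 + 0.0455 × 158.998
= 26.9362 + 36.4895 + 58.9814 + 26.1991 + 7.2344 = 155.8406 Da

155.841 Da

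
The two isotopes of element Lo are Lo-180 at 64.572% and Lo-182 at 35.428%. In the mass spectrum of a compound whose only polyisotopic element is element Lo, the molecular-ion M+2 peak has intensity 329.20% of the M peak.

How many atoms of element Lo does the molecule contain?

6

The M+2/M ratio from n Lo atoms is n · q/p = n · 0.35428/0.64572.
n = 3.2920 × 0.64572/0.35428 = 6.00 ≈ 6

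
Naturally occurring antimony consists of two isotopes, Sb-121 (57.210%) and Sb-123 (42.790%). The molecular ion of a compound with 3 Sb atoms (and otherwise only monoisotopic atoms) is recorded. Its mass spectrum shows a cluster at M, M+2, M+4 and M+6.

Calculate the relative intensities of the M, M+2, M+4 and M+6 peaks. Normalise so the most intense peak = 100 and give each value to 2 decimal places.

44.57 : 100.00 : 74.79 : 18.65

The 3 Sb atoms are independent, so intensities follow the terms of (0.57210 + 0.42790)^3.
P(M) = 0.57210^3 = 0.187247
P(M+2) = 3 × 0.57210^2 × 0.42790^1 = 0.420153
P(M+4) = 3 × 0.57210^1 × 0.42790^2 = 0.314252
P(M+6) = 0.42790^3 = 0.078348
The M+2 peak is largest (0.420153); scaling to 100 gives 44.57 : 100.00 : 74.79 : 18.65.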